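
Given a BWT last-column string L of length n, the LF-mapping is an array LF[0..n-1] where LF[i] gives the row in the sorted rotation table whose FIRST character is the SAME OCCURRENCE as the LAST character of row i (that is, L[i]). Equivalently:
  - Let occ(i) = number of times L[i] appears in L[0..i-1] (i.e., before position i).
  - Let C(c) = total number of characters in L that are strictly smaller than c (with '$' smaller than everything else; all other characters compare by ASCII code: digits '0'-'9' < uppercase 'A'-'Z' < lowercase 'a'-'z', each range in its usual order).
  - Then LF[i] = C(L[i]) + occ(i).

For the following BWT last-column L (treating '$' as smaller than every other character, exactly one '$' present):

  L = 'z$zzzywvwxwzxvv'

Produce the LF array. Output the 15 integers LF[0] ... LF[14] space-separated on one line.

Char counts: '$':1, 'v':3, 'w':3, 'x':2, 'y':1, 'z':5
C (first-col start): C('$')=0, C('v')=1, C('w')=4, C('x')=7, C('y')=9, C('z')=10
L[0]='z': occ=0, LF[0]=C('z')+0=10+0=10
L[1]='$': occ=0, LF[1]=C('$')+0=0+0=0
L[2]='z': occ=1, LF[2]=C('z')+1=10+1=11
L[3]='z': occ=2, LF[3]=C('z')+2=10+2=12
L[4]='z': occ=3, LF[4]=C('z')+3=10+3=13
L[5]='y': occ=0, LF[5]=C('y')+0=9+0=9
L[6]='w': occ=0, LF[6]=C('w')+0=4+0=4
L[7]='v': occ=0, LF[7]=C('v')+0=1+0=1
L[8]='w': occ=1, LF[8]=C('w')+1=4+1=5
L[9]='x': occ=0, LF[9]=C('x')+0=7+0=7
L[10]='w': occ=2, LF[10]=C('w')+2=4+2=6
L[11]='z': occ=4, LF[11]=C('z')+4=10+4=14
L[12]='x': occ=1, LF[12]=C('x')+1=7+1=8
L[13]='v': occ=1, LF[13]=C('v')+1=1+1=2
L[14]='v': occ=2, LF[14]=C('v')+2=1+2=3

Answer: 10 0 11 12 13 9 4 1 5 7 6 14 8 2 3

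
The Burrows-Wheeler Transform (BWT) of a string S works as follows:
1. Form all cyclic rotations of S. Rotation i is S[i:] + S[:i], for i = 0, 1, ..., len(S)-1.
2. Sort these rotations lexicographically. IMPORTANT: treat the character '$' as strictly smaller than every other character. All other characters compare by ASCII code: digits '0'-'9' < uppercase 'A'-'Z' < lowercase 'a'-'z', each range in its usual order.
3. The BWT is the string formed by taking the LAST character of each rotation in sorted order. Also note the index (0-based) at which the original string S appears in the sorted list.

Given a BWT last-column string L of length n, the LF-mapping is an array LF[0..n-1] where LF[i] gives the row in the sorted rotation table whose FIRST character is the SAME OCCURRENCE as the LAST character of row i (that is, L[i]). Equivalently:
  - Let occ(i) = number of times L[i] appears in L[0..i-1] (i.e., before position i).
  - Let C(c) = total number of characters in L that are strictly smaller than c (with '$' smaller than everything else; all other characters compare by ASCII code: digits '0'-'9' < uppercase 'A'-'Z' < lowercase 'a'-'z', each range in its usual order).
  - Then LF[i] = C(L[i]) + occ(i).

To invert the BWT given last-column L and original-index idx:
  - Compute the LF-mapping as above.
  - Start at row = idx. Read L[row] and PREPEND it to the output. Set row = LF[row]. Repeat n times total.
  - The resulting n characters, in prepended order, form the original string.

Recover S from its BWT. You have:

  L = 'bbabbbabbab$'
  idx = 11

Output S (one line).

Answer: bbbbaababbb$

Derivation:
LF mapping: 4 5 1 6 7 8 2 9 10 3 11 0
Walk LF starting at row 11, prepending L[row]:
  step 1: row=11, L[11]='$', prepend. Next row=LF[11]=0
  step 2: row=0, L[0]='b', prepend. Next row=LF[0]=4
  step 3: row=4, L[4]='b', prepend. Next row=LF[4]=7
  step 4: row=7, L[7]='b', prepend. Next row=LF[7]=9
  step 5: row=9, L[9]='a', prepend. Next row=LF[9]=3
  step 6: row=3, L[3]='b', prepend. Next row=LF[3]=6
  step 7: row=6, L[6]='a', prepend. Next row=LF[6]=2
  step 8: row=2, L[2]='a', prepend. Next row=LF[2]=1
  step 9: row=1, L[1]='b', prepend. Next row=LF[1]=5
  step 10: row=5, L[5]='b', prepend. Next row=LF[5]=8
  step 11: row=8, L[8]='b', prepend. Next row=LF[8]=10
  step 12: row=10, L[10]='b', prepend. Next row=LF[10]=11
Reversed output: bbbbaababbb$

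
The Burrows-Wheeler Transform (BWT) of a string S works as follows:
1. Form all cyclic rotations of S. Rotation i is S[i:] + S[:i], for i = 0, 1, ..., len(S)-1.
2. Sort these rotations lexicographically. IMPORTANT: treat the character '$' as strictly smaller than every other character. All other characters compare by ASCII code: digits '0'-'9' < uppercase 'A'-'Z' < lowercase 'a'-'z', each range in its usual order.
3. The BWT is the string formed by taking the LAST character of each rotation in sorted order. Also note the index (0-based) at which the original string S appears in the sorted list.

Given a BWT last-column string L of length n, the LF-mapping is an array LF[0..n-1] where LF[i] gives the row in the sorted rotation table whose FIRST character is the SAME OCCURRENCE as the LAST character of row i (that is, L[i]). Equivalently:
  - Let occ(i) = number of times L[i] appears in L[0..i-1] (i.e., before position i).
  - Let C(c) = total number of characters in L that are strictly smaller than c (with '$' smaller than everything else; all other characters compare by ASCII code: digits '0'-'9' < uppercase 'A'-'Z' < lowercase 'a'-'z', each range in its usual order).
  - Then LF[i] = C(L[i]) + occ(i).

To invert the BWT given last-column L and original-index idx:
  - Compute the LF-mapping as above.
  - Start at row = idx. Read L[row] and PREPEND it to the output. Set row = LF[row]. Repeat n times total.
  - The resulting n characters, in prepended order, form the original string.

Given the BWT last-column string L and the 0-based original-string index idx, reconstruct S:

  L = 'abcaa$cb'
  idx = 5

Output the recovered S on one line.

LF mapping: 1 4 6 2 3 0 7 5
Walk LF starting at row 5, prepending L[row]:
  step 1: row=5, L[5]='$', prepend. Next row=LF[5]=0
  step 2: row=0, L[0]='a', prepend. Next row=LF[0]=1
  step 3: row=1, L[1]='b', prepend. Next row=LF[1]=4
  step 4: row=4, L[4]='a', prepend. Next row=LF[4]=3
  step 5: row=3, L[3]='a', prepend. Next row=LF[3]=2
  step 6: row=2, L[2]='c', prepend. Next row=LF[2]=6
  step 7: row=6, L[6]='c', prepend. Next row=LF[6]=7
  step 8: row=7, L[7]='b', prepend. Next row=LF[7]=5
Reversed output: bccaaba$

Answer: bccaaba$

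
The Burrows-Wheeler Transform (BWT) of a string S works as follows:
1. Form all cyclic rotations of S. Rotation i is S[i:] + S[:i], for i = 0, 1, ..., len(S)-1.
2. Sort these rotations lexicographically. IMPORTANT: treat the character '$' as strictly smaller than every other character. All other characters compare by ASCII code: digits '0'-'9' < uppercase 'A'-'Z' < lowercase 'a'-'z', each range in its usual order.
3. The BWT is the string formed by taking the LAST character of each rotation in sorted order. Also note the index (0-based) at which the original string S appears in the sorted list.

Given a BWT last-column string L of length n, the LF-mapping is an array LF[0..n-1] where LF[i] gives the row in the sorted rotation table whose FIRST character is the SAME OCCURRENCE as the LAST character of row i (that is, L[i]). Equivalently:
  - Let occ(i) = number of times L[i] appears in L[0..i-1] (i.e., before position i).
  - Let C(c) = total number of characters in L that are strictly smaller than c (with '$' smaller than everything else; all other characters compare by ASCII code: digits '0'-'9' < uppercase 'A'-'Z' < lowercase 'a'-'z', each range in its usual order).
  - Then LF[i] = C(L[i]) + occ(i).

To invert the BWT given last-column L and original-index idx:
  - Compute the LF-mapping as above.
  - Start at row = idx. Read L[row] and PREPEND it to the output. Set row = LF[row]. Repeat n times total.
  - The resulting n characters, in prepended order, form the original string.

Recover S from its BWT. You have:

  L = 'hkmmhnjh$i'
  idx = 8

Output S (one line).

LF mapping: 1 6 7 8 2 9 5 3 0 4
Walk LF starting at row 8, prepending L[row]:
  step 1: row=8, L[8]='$', prepend. Next row=LF[8]=0
  step 2: row=0, L[0]='h', prepend. Next row=LF[0]=1
  step 3: row=1, L[1]='k', prepend. Next row=LF[1]=6
  step 4: row=6, L[6]='j', prepend. Next row=LF[6]=5
  step 5: row=5, L[5]='n', prepend. Next row=LF[5]=9
  step 6: row=9, L[9]='i', prepend. Next row=LF[9]=4
  step 7: row=4, L[4]='h', prepend. Next row=LF[4]=2
  step 8: row=2, L[2]='m', prepend. Next row=LF[2]=7
  step 9: row=7, L[7]='h', prepend. Next row=LF[7]=3
  step 10: row=3, L[3]='m', prepend. Next row=LF[3]=8
Reversed output: mhmhinjkh$

Answer: mhmhinjkh$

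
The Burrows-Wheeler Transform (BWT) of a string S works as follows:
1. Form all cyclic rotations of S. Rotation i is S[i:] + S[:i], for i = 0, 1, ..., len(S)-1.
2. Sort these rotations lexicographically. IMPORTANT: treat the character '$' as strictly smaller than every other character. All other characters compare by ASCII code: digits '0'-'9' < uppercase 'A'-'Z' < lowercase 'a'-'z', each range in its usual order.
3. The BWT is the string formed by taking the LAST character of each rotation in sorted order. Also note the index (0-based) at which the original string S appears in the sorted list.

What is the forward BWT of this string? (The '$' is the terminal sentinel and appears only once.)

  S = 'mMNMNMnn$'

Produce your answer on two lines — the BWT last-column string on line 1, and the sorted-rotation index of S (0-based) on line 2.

All 9 rotations (rotation i = S[i:]+S[:i]):
  rot[0] = mMNMNMnn$
  rot[1] = MNMNMnn$m
  rot[2] = NMNMnn$mM
  rot[3] = MNMnn$mMN
  rot[4] = NMnn$mMNM
  rot[5] = Mnn$mMNMN
  rot[6] = nn$mMNMNM
  rot[7] = n$mMNMNMn
  rot[8] = $mMNMNMnn
Sorted (with $ < everything):
  sorted[0] = $mMNMNMnn  (last char: 'n')
  sorted[1] = MNMNMnn$m  (last char: 'm')
  sorted[2] = MNMnn$mMN  (last char: 'N')
  sorted[3] = Mnn$mMNMN  (last char: 'N')
  sorted[4] = NMNMnn$mM  (last char: 'M')
  sorted[5] = NMnn$mMNM  (last char: 'M')
  sorted[6] = mMNMNMnn$  (last char: '$')
  sorted[7] = n$mMNMNMn  (last char: 'n')
  sorted[8] = nn$mMNMNM  (last char: 'M')
Last column: nmNNMM$nM
Original string S is at sorted index 6

Answer: nmNNMM$nM
6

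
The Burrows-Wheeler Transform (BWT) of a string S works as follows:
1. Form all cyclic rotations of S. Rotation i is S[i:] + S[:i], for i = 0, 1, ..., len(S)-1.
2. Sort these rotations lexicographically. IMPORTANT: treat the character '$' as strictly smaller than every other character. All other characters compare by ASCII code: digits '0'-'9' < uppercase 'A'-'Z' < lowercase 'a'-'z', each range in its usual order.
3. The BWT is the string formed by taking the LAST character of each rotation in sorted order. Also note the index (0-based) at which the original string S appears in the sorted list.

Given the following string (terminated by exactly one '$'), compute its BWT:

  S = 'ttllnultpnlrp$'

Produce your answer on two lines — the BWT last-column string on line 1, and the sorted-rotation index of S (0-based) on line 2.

All 14 rotations (rotation i = S[i:]+S[:i]):
  rot[0] = ttllnultpnlrp$
  rot[1] = tllnultpnlrp$t
  rot[2] = llnultpnlrp$tt
  rot[3] = lnultpnlrp$ttl
  rot[4] = nultpnlrp$ttll
  rot[5] = ultpnlrp$ttlln
  rot[6] = ltpnlrp$ttllnu
  rot[7] = tpnlrp$ttllnul
  rot[8] = pnlrp$ttllnult
  rot[9] = nlrp$ttllnultp
  rot[10] = lrp$ttllnultpn
  rot[11] = rp$ttllnultpnl
  rot[12] = p$ttllnultpnlr
  rot[13] = $ttllnultpnlrp
Sorted (with $ < everything):
  sorted[0] = $ttllnultpnlrp  (last char: 'p')
  sorted[1] = llnultpnlrp$tt  (last char: 't')
  sorted[2] = lnultpnlrp$ttl  (last char: 'l')
  sorted[3] = lrp$ttllnultpn  (last char: 'n')
  sorted[4] = ltpnlrp$ttllnu  (last char: 'u')
  sorted[5] = nlrp$ttllnultp  (last char: 'p')
  sorted[6] = nultpnlrp$ttll  (last char: 'l')
  sorted[7] = p$ttllnultpnlr  (last char: 'r')
  sorted[8] = pnlrp$ttllnult  (last char: 't')
  sorted[9] = rp$ttllnultpnl  (last char: 'l')
  sorted[10] = tllnultpnlrp$t  (last char: 't')
  sorted[11] = tpnlrp$ttllnul  (last char: 'l')
  sorted[12] = ttllnultpnlrp$  (last char: '$')
  sorted[13] = ultpnlrp$ttlln  (last char: 'n')
Last column: ptlnuplrtltl$n
Original string S is at sorted index 12

Answer: ptlnuplrtltl$n
12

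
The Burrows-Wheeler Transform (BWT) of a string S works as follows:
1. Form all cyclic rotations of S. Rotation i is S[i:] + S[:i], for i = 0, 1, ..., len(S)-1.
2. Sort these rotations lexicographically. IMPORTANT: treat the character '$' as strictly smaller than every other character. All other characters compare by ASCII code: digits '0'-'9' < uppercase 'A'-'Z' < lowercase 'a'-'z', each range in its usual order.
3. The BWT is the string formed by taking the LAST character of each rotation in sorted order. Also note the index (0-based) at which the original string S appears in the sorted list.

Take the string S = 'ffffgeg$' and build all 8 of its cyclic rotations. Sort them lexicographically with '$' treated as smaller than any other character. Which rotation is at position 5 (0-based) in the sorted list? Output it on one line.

Answer: fgeg$fff

Derivation:
All 8 rotations (rotation i = S[i:]+S[:i]):
  rot[0] = ffffgeg$
  rot[1] = fffgeg$f
  rot[2] = ffgeg$ff
  rot[3] = fgeg$fff
  rot[4] = geg$ffff
  rot[5] = eg$ffffg
  rot[6] = g$ffffge
  rot[7] = $ffffgeg
Sorted (with $ < everything):
  sorted[0] = $ffffgeg
  sorted[1] = eg$ffffg
  sorted[2] = ffffgeg$
  sorted[3] = fffgeg$f
  sorted[4] = ffgeg$ff
  sorted[5] = fgeg$fff
  sorted[6] = g$ffffge
  sorted[7] = geg$ffff
sorted[5] = fgeg$fff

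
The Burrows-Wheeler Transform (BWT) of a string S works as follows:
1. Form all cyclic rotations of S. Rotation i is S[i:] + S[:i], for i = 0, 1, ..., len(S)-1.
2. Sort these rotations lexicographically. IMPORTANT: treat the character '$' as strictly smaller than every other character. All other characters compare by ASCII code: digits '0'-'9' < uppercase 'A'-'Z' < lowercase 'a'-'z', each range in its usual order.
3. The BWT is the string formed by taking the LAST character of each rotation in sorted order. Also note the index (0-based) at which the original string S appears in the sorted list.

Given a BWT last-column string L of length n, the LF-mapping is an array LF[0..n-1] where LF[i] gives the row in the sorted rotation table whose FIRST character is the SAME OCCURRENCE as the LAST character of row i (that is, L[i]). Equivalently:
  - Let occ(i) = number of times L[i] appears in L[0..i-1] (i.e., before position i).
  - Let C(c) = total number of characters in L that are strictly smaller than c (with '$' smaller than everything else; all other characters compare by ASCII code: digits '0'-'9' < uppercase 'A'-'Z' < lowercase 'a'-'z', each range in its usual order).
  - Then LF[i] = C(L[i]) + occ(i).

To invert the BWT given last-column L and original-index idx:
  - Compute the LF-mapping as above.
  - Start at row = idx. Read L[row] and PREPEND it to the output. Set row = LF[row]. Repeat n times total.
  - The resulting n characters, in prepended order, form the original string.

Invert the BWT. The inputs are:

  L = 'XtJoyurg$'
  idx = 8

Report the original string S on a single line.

Answer: yogurtJX$

Derivation:
LF mapping: 2 6 1 4 8 7 5 3 0
Walk LF starting at row 8, prepending L[row]:
  step 1: row=8, L[8]='$', prepend. Next row=LF[8]=0
  step 2: row=0, L[0]='X', prepend. Next row=LF[0]=2
  step 3: row=2, L[2]='J', prepend. Next row=LF[2]=1
  step 4: row=1, L[1]='t', prepend. Next row=LF[1]=6
  step 5: row=6, L[6]='r', prepend. Next row=LF[6]=5
  step 6: row=5, L[5]='u', prepend. Next row=LF[5]=7
  step 7: row=7, L[7]='g', prepend. Next row=LF[7]=3
  step 8: row=3, L[3]='o', prepend. Next row=LF[3]=4
  step 9: row=4, L[4]='y', prepend. Next row=LF[4]=8
Reversed output: yogurtJX$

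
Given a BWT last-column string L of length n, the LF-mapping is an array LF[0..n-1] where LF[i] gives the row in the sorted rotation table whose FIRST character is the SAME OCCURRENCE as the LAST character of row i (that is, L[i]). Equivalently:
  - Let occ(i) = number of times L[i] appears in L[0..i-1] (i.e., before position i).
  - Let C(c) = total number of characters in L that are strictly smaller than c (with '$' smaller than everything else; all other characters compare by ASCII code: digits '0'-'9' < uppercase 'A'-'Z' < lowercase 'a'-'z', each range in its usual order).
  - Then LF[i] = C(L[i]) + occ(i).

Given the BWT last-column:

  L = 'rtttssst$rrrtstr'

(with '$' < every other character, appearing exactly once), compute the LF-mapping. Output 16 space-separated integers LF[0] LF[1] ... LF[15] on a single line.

Char counts: '$':1, 'r':5, 's':4, 't':6
C (first-col start): C('$')=0, C('r')=1, C('s')=6, C('t')=10
L[0]='r': occ=0, LF[0]=C('r')+0=1+0=1
L[1]='t': occ=0, LF[1]=C('t')+0=10+0=10
L[2]='t': occ=1, LF[2]=C('t')+1=10+1=11
L[3]='t': occ=2, LF[3]=C('t')+2=10+2=12
L[4]='s': occ=0, LF[4]=C('s')+0=6+0=6
L[5]='s': occ=1, LF[5]=C('s')+1=6+1=7
L[6]='s': occ=2, LF[6]=C('s')+2=6+2=8
L[7]='t': occ=3, LF[7]=C('t')+3=10+3=13
L[8]='$': occ=0, LF[8]=C('$')+0=0+0=0
L[9]='r': occ=1, LF[9]=C('r')+1=1+1=2
L[10]='r': occ=2, LF[10]=C('r')+2=1+2=3
L[11]='r': occ=3, LF[11]=C('r')+3=1+3=4
L[12]='t': occ=4, LF[12]=C('t')+4=10+4=14
L[13]='s': occ=3, LF[13]=C('s')+3=6+3=9
L[14]='t': occ=5, LF[14]=C('t')+5=10+5=15
L[15]='r': occ=4, LF[15]=C('r')+4=1+4=5

Answer: 1 10 11 12 6 7 8 13 0 2 3 4 14 9 15 5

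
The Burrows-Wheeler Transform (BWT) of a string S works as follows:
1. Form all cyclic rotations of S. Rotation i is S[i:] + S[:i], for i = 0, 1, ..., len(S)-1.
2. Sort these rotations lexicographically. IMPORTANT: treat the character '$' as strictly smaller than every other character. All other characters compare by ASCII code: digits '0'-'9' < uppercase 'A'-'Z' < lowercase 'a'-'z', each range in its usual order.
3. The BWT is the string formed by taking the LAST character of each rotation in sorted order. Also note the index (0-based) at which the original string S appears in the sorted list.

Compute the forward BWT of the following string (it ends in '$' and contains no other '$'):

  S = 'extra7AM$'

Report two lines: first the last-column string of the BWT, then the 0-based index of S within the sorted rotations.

Answer: Ma7Ar$txe
5

Derivation:
All 9 rotations (rotation i = S[i:]+S[:i]):
  rot[0] = extra7AM$
  rot[1] = xtra7AM$e
  rot[2] = tra7AM$ex
  rot[3] = ra7AM$ext
  rot[4] = a7AM$extr
  rot[5] = 7AM$extra
  rot[6] = AM$extra7
  rot[7] = M$extra7A
  rot[8] = $extra7AM
Sorted (with $ < everything):
  sorted[0] = $extra7AM  (last char: 'M')
  sorted[1] = 7AM$extra  (last char: 'a')
  sorted[2] = AM$extra7  (last char: '7')
  sorted[3] = M$extra7A  (last char: 'A')
  sorted[4] = a7AM$extr  (last char: 'r')
  sorted[5] = extra7AM$  (last char: '$')
  sorted[6] = ra7AM$ext  (last char: 't')
  sorted[7] = tra7AM$ex  (last char: 'x')
  sorted[8] = xtra7AM$e  (last char: 'e')
Last column: Ma7Ar$txe
Original string S is at sorted index 5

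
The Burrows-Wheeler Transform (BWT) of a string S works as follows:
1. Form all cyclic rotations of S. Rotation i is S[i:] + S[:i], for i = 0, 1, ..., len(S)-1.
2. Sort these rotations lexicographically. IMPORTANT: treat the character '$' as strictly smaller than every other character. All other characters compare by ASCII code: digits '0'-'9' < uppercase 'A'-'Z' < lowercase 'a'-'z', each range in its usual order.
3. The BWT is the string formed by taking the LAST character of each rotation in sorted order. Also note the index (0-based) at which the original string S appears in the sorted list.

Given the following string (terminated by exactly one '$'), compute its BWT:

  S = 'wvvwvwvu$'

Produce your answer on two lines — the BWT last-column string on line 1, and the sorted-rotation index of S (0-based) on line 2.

Answer: uvwwwvv$v
7

Derivation:
All 9 rotations (rotation i = S[i:]+S[:i]):
  rot[0] = wvvwvwvu$
  rot[1] = vvwvwvu$w
  rot[2] = vwvwvu$wv
  rot[3] = wvwvu$wvv
  rot[4] = vwvu$wvvw
  rot[5] = wvu$wvvwv
  rot[6] = vu$wvvwvw
  rot[7] = u$wvvwvwv
  rot[8] = $wvvwvwvu
Sorted (with $ < everything):
  sorted[0] = $wvvwvwvu  (last char: 'u')
  sorted[1] = u$wvvwvwv  (last char: 'v')
  sorted[2] = vu$wvvwvw  (last char: 'w')
  sorted[3] = vvwvwvu$w  (last char: 'w')
  sorted[4] = vwvu$wvvw  (last char: 'w')
  sorted[5] = vwvwvu$wv  (last char: 'v')
  sorted[6] = wvu$wvvwv  (last char: 'v')
  sorted[7] = wvvwvwvu$  (last char: '$')
  sorted[8] = wvwvu$wvv  (last char: 'v')
Last column: uvwwwvv$v
Original string S is at sorted index 7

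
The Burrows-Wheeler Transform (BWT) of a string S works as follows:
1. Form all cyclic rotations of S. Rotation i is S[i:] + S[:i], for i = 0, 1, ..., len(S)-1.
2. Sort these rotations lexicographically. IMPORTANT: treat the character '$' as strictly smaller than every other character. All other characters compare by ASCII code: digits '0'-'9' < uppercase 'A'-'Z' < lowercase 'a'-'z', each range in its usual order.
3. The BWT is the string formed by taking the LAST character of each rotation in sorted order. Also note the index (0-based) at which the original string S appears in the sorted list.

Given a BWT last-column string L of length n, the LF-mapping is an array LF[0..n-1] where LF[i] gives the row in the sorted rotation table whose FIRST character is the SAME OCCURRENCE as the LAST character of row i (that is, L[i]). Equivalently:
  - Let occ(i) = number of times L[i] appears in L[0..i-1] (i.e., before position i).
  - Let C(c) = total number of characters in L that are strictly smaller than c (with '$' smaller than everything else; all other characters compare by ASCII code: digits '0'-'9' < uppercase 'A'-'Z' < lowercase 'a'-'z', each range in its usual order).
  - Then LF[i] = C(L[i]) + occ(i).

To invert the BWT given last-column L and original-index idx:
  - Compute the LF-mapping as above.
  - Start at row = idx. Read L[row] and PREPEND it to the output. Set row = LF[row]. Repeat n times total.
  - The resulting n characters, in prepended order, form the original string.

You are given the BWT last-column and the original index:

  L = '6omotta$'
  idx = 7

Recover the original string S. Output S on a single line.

LF mapping: 1 4 3 5 6 7 2 0
Walk LF starting at row 7, prepending L[row]:
  step 1: row=7, L[7]='$', prepend. Next row=LF[7]=0
  step 2: row=0, L[0]='6', prepend. Next row=LF[0]=1
  step 3: row=1, L[1]='o', prepend. Next row=LF[1]=4
  step 4: row=4, L[4]='t', prepend. Next row=LF[4]=6
  step 5: row=6, L[6]='a', prepend. Next row=LF[6]=2
  step 6: row=2, L[2]='m', prepend. Next row=LF[2]=3
  step 7: row=3, L[3]='o', prepend. Next row=LF[3]=5
  step 8: row=5, L[5]='t', prepend. Next row=LF[5]=7
Reversed output: tomato6$

Answer: tomato6$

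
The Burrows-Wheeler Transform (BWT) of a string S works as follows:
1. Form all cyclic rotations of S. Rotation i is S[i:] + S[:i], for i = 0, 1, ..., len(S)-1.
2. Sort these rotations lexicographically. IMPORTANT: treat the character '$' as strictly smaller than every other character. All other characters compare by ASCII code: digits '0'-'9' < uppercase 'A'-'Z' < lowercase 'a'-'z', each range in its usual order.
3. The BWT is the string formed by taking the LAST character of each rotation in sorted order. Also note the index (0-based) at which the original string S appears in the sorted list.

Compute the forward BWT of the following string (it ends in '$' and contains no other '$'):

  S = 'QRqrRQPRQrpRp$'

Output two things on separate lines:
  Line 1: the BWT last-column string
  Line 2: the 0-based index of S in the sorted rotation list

All 14 rotations (rotation i = S[i:]+S[:i]):
  rot[0] = QRqrRQPRQrpRp$
  rot[1] = RqrRQPRQrpRp$Q
  rot[2] = qrRQPRQrpRp$QR
  rot[3] = rRQPRQrpRp$QRq
  rot[4] = RQPRQrpRp$QRqr
  rot[5] = QPRQrpRp$QRqrR
  rot[6] = PRQrpRp$QRqrRQ
  rot[7] = RQrpRp$QRqrRQP
  rot[8] = QrpRp$QRqrRQPR
  rot[9] = rpRp$QRqrRQPRQ
  rot[10] = pRp$QRqrRQPRQr
  rot[11] = Rp$QRqrRQPRQrp
  rot[12] = p$QRqrRQPRQrpR
  rot[13] = $QRqrRQPRQrpRp
Sorted (with $ < everything):
  sorted[0] = $QRqrRQPRQrpRp  (last char: 'p')
  sorted[1] = PRQrpRp$QRqrRQ  (last char: 'Q')
  sorted[2] = QPRQrpRp$QRqrR  (last char: 'R')
  sorted[3] = QRqrRQPRQrpRp$  (last char: '$')
  sorted[4] = QrpRp$QRqrRQPR  (last char: 'R')
  sorted[5] = RQPRQrpRp$QRqr  (last char: 'r')
  sorted[6] = RQrpRp$QRqrRQP  (last char: 'P')
  sorted[7] = Rp$QRqrRQPRQrp  (last char: 'p')
  sorted[8] = RqrRQPRQrpRp$Q  (last char: 'Q')
  sorted[9] = p$QRqrRQPRQrpR  (last char: 'R')
  sorted[10] = pRp$QRqrRQPRQr  (last char: 'r')
  sorted[11] = qrRQPRQrpRp$QR  (last char: 'R')
  sorted[12] = rRQPRQrpRp$QRq  (last char: 'q')
  sorted[13] = rpRp$QRqrRQPRQ  (last char: 'Q')
Last column: pQR$RrPpQRrRqQ
Original string S is at sorted index 3

Answer: pQR$RrPpQRrRqQ
3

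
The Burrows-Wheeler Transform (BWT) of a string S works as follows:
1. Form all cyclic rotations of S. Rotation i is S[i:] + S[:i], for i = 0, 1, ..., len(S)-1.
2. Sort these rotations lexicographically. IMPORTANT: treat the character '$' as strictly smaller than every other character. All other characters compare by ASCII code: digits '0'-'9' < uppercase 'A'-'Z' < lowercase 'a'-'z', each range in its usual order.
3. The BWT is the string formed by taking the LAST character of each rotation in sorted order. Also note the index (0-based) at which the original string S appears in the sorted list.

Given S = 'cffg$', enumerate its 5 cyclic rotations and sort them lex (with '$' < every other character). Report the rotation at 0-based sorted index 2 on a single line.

All 5 rotations (rotation i = S[i:]+S[:i]):
  rot[0] = cffg$
  rot[1] = ffg$c
  rot[2] = fg$cf
  rot[3] = g$cff
  rot[4] = $cffg
Sorted (with $ < everything):
  sorted[0] = $cffg
  sorted[1] = cffg$
  sorted[2] = ffg$c
  sorted[3] = fg$cf
  sorted[4] = g$cff
sorted[2] = ffg$c

Answer: ffg$c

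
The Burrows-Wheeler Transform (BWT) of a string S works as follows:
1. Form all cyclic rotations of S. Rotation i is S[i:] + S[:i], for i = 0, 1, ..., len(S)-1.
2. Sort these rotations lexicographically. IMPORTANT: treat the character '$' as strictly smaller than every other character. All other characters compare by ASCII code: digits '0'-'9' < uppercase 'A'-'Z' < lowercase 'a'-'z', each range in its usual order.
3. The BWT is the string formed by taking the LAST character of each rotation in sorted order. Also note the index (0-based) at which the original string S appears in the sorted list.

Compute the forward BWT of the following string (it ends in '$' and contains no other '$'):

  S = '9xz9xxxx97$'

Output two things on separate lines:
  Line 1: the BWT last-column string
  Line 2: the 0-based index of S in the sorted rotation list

Answer: 79xz$xxx99x
4

Derivation:
All 11 rotations (rotation i = S[i:]+S[:i]):
  rot[0] = 9xz9xxxx97$
  rot[1] = xz9xxxx97$9
  rot[2] = z9xxxx97$9x
  rot[3] = 9xxxx97$9xz
  rot[4] = xxxx97$9xz9
  rot[5] = xxx97$9xz9x
  rot[6] = xx97$9xz9xx
  rot[7] = x97$9xz9xxx
  rot[8] = 97$9xz9xxxx
  rot[9] = 7$9xz9xxxx9
  rot[10] = $9xz9xxxx97
Sorted (with $ < everything):
  sorted[0] = $9xz9xxxx97  (last char: '7')
  sorted[1] = 7$9xz9xxxx9  (last char: '9')
  sorted[2] = 97$9xz9xxxx  (last char: 'x')
  sorted[3] = 9xxxx97$9xz  (last char: 'z')
  sorted[4] = 9xz9xxxx97$  (last char: '$')
  sorted[5] = x97$9xz9xxx  (last char: 'x')
  sorted[6] = xx97$9xz9xx  (last char: 'x')
  sorted[7] = xxx97$9xz9x  (last char: 'x')
  sorted[8] = xxxx97$9xz9  (last char: '9')
  sorted[9] = xz9xxxx97$9  (last char: '9')
  sorted[10] = z9xxxx97$9x  (last char: 'x')
Last column: 79xz$xxx99x
Original string S is at sorted index 4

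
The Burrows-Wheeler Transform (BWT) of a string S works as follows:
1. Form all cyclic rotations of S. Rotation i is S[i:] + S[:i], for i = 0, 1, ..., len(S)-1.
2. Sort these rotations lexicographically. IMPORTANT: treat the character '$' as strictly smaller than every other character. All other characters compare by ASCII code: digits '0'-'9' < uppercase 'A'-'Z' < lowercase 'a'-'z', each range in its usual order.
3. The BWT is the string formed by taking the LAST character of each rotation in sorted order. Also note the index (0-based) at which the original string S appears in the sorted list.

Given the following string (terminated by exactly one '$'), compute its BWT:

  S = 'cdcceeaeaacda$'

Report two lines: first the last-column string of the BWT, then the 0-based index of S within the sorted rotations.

Answer: adeaeda$cccaec
7

Derivation:
All 14 rotations (rotation i = S[i:]+S[:i]):
  rot[0] = cdcceeaeaacda$
  rot[1] = dcceeaeaacda$c
  rot[2] = cceeaeaacda$cd
  rot[3] = ceeaeaacda$cdc
  rot[4] = eeaeaacda$cdcc
  rot[5] = eaeaacda$cdcce
  rot[6] = aeaacda$cdccee
  rot[7] = eaacda$cdcceea
  rot[8] = aacda$cdcceeae
  rot[9] = acda$cdcceeaea
  rot[10] = cda$cdcceeaeaa
  rot[11] = da$cdcceeaeaac
  rot[12] = a$cdcceeaeaacd
  rot[13] = $cdcceeaeaacda
Sorted (with $ < everything):
  sorted[0] = $cdcceeaeaacda  (last char: 'a')
  sorted[1] = a$cdcceeaeaacd  (last char: 'd')
  sorted[2] = aacda$cdcceeae  (last char: 'e')
  sorted[3] = acda$cdcceeaea  (last char: 'a')
  sorted[4] = aeaacda$cdccee  (last char: 'e')
  sorted[5] = cceeaeaacda$cd  (last char: 'd')
  sorted[6] = cda$cdcceeaeaa  (last char: 'a')
  sorted[7] = cdcceeaeaacda$  (last char: '$')
  sorted[8] = ceeaeaacda$cdc  (last char: 'c')
  sorted[9] = da$cdcceeaeaac  (last char: 'c')
  sorted[10] = dcceeaeaacda$c  (last char: 'c')
  sorted[11] = eaacda$cdcceea  (last char: 'a')
  sorted[12] = eaeaacda$cdcce  (last char: 'e')
  sorted[13] = eeaeaacda$cdcc  (last char: 'c')
Last column: adeaeda$cccaec
Original string S is at sorted index 7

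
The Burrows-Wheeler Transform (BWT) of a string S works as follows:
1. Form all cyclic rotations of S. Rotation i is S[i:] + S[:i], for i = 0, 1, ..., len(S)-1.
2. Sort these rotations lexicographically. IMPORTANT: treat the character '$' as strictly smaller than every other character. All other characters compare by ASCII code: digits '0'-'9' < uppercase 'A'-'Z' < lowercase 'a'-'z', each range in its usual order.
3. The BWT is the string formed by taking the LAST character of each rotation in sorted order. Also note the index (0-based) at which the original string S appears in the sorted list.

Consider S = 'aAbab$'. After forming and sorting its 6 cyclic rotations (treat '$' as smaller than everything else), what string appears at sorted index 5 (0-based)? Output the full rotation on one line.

All 6 rotations (rotation i = S[i:]+S[:i]):
  rot[0] = aAbab$
  rot[1] = Abab$a
  rot[2] = bab$aA
  rot[3] = ab$aAb
  rot[4] = b$aAba
  rot[5] = $aAbab
Sorted (with $ < everything):
  sorted[0] = $aAbab
  sorted[1] = Abab$a
  sorted[2] = aAbab$
  sorted[3] = ab$aAb
  sorted[4] = b$aAba
  sorted[5] = bab$aA
sorted[5] = bab$aA

Answer: bab$aA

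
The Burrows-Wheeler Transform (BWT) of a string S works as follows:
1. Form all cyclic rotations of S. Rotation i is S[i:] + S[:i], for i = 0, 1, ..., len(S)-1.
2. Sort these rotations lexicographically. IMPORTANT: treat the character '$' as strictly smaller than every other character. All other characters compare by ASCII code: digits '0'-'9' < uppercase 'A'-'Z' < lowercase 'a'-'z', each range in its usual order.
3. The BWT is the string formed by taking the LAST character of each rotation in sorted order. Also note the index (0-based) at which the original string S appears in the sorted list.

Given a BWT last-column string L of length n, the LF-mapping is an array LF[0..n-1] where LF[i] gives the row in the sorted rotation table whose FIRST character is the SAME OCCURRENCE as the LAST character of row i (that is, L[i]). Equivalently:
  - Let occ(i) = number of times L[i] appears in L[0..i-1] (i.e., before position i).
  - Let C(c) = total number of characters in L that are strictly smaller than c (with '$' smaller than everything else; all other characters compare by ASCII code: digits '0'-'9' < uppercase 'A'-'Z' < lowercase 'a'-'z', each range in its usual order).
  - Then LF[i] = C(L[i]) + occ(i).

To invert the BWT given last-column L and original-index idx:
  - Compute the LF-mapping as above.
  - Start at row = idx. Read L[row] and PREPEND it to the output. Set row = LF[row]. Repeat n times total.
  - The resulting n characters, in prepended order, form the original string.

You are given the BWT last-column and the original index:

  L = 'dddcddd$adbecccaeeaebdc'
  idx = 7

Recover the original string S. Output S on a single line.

LF mapping: 11 12 13 6 14 15 16 0 1 17 4 19 7 8 9 2 20 21 3 22 5 18 10
Walk LF starting at row 7, prepending L[row]:
  step 1: row=7, L[7]='$', prepend. Next row=LF[7]=0
  step 2: row=0, L[0]='d', prepend. Next row=LF[0]=11
  step 3: row=11, L[11]='e', prepend. Next row=LF[11]=19
  step 4: row=19, L[19]='e', prepend. Next row=LF[19]=22
  step 5: row=22, L[22]='c', prepend. Next row=LF[22]=10
  step 6: row=10, L[10]='b', prepend. Next row=LF[10]=4
  step 7: row=4, L[4]='d', prepend. Next row=LF[4]=14
  step 8: row=14, L[14]='c', prepend. Next row=LF[14]=9
  step 9: row=9, L[9]='d', prepend. Next row=LF[9]=17
  step 10: row=17, L[17]='e', prepend. Next row=LF[17]=21
  step 11: row=21, L[21]='d', prepend. Next row=LF[21]=18
  step 12: row=18, L[18]='a', prepend. Next row=LF[18]=3
  step 13: row=3, L[3]='c', prepend. Next row=LF[3]=6
  step 14: row=6, L[6]='d', prepend. Next row=LF[6]=16
  step 15: row=16, L[16]='e', prepend. Next row=LF[16]=20
  step 16: row=20, L[20]='b', prepend. Next row=LF[20]=5
  step 17: row=5, L[5]='d', prepend. Next row=LF[5]=15
  step 18: row=15, L[15]='a', prepend. Next row=LF[15]=2
  step 19: row=2, L[2]='d', prepend. Next row=LF[2]=13
  step 20: row=13, L[13]='c', prepend. Next row=LF[13]=8
  step 21: row=8, L[8]='a', prepend. Next row=LF[8]=1
  step 22: row=1, L[1]='d', prepend. Next row=LF[1]=12
  step 23: row=12, L[12]='c', prepend. Next row=LF[12]=7
Reversed output: cdacdadbedcadedcdbceed$

Answer: cdacdadbedcadedcdbceed$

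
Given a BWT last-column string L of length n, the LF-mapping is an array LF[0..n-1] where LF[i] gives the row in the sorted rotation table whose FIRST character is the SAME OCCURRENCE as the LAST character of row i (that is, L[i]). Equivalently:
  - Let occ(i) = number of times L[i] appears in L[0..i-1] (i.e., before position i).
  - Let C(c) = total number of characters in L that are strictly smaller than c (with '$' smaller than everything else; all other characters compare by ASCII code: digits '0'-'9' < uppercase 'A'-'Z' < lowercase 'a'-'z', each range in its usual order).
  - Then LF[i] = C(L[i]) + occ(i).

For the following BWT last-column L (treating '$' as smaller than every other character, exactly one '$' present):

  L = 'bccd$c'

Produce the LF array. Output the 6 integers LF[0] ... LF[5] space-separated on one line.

Answer: 1 2 3 5 0 4

Derivation:
Char counts: '$':1, 'b':1, 'c':3, 'd':1
C (first-col start): C('$')=0, C('b')=1, C('c')=2, C('d')=5
L[0]='b': occ=0, LF[0]=C('b')+0=1+0=1
L[1]='c': occ=0, LF[1]=C('c')+0=2+0=2
L[2]='c': occ=1, LF[2]=C('c')+1=2+1=3
L[3]='d': occ=0, LF[3]=C('d')+0=5+0=5
L[4]='$': occ=0, LF[4]=C('$')+0=0+0=0
L[5]='c': occ=2, LF[5]=C('c')+2=2+2=4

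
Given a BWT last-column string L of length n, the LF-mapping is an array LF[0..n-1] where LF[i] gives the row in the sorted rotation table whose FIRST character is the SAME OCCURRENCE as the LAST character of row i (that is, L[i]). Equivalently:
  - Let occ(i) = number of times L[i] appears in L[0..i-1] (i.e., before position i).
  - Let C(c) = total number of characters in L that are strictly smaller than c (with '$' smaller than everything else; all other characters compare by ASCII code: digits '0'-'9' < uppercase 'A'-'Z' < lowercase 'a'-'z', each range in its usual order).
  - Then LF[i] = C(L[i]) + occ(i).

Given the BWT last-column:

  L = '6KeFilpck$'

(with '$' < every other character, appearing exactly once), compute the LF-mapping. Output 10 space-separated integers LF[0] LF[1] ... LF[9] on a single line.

Answer: 1 3 5 2 6 8 9 4 7 0

Derivation:
Char counts: '$':1, '6':1, 'F':1, 'K':1, 'c':1, 'e':1, 'i':1, 'k':1, 'l':1, 'p':1
C (first-col start): C('$')=0, C('6')=1, C('F')=2, C('K')=3, C('c')=4, C('e')=5, C('i')=6, C('k')=7, C('l')=8, C('p')=9
L[0]='6': occ=0, LF[0]=C('6')+0=1+0=1
L[1]='K': occ=0, LF[1]=C('K')+0=3+0=3
L[2]='e': occ=0, LF[2]=C('e')+0=5+0=5
L[3]='F': occ=0, LF[3]=C('F')+0=2+0=2
L[4]='i': occ=0, LF[4]=C('i')+0=6+0=6
L[5]='l': occ=0, LF[5]=C('l')+0=8+0=8
L[6]='p': occ=0, LF[6]=C('p')+0=9+0=9
L[7]='c': occ=0, LF[7]=C('c')+0=4+0=4
L[8]='k': occ=0, LF[8]=C('k')+0=7+0=7
L[9]='$': occ=0, LF[9]=C('$')+0=0+0=0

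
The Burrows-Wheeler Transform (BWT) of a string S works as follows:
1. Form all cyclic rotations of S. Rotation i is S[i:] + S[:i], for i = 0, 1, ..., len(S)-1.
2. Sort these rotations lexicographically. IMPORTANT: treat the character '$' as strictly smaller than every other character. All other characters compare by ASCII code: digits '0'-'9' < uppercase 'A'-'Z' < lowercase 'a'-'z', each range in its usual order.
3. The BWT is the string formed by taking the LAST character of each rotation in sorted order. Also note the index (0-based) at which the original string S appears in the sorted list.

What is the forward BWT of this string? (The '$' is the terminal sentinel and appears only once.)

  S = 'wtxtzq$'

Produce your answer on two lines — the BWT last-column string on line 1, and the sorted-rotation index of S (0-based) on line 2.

Answer: qzwx$tt
4

Derivation:
All 7 rotations (rotation i = S[i:]+S[:i]):
  rot[0] = wtxtzq$
  rot[1] = txtzq$w
  rot[2] = xtzq$wt
  rot[3] = tzq$wtx
  rot[4] = zq$wtxt
  rot[5] = q$wtxtz
  rot[6] = $wtxtzq
Sorted (with $ < everything):
  sorted[0] = $wtxtzq  (last char: 'q')
  sorted[1] = q$wtxtz  (last char: 'z')
  sorted[2] = txtzq$w  (last char: 'w')
  sorted[3] = tzq$wtx  (last char: 'x')
  sorted[4] = wtxtzq$  (last char: '$')
  sorted[5] = xtzq$wt  (last char: 't')
  sorted[6] = zq$wtxt  (last char: 't')
Last column: qzwx$tt
Original string S is at sorted index 4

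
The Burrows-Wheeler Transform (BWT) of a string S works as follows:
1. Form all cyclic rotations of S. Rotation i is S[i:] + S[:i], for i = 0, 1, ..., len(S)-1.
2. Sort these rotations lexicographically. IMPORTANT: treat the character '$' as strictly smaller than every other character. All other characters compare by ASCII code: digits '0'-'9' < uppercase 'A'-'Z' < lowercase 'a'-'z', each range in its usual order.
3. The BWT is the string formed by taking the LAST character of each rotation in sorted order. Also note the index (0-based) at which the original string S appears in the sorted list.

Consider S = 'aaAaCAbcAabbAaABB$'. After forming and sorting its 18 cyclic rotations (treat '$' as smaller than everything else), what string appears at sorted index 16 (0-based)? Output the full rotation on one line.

All 18 rotations (rotation i = S[i:]+S[:i]):
  rot[0] = aaAaCAbcAabbAaABB$
  rot[1] = aAaCAbcAabbAaABB$a
  rot[2] = AaCAbcAabbAaABB$aa
  rot[3] = aCAbcAabbAaABB$aaA
  rot[4] = CAbcAabbAaABB$aaAa
  rot[5] = AbcAabbAaABB$aaAaC
  rot[6] = bcAabbAaABB$aaAaCA
  rot[7] = cAabbAaABB$aaAaCAb
  rot[8] = AabbAaABB$aaAaCAbc
  rot[9] = abbAaABB$aaAaCAbcA
  rot[10] = bbAaABB$aaAaCAbcAa
  rot[11] = bAaABB$aaAaCAbcAab
  rot[12] = AaABB$aaAaCAbcAabb
  rot[13] = aABB$aaAaCAbcAabbA
  rot[14] = ABB$aaAaCAbcAabbAa
  rot[15] = BB$aaAaCAbcAabbAaA
  rot[16] = B$aaAaCAbcAabbAaAB
  rot[17] = $aaAaCAbcAabbAaABB
Sorted (with $ < everything):
  sorted[0] = $aaAaCAbcAabbAaABB
  sorted[1] = ABB$aaAaCAbcAabbAa
  sorted[2] = AaABB$aaAaCAbcAabb
  sorted[3] = AaCAbcAabbAaABB$aa
  sorted[4] = AabbAaABB$aaAaCAbc
  sorted[5] = AbcAabbAaABB$aaAaC
  sorted[6] = B$aaAaCAbcAabbAaAB
  sorted[7] = BB$aaAaCAbcAabbAaA
  sorted[8] = CAbcAabbAaABB$aaAa
  sorted[9] = aABB$aaAaCAbcAabbA
  sorted[10] = aAaCAbcAabbAaABB$a
  sorted[11] = aCAbcAabbAaABB$aaA
  sorted[12] = aaAaCAbcAabbAaABB$
  sorted[13] = abbAaABB$aaAaCAbcA
  sorted[14] = bAaABB$aaAaCAbcAab
  sorted[15] = bbAaABB$aaAaCAbcAa
  sorted[16] = bcAabbAaABB$aaAaCA
  sorted[17] = cAabbAaABB$aaAaCAb
sorted[16] = bcAabbAaABB$aaAaCA

Answer: bcAabbAaABB$aaAaCA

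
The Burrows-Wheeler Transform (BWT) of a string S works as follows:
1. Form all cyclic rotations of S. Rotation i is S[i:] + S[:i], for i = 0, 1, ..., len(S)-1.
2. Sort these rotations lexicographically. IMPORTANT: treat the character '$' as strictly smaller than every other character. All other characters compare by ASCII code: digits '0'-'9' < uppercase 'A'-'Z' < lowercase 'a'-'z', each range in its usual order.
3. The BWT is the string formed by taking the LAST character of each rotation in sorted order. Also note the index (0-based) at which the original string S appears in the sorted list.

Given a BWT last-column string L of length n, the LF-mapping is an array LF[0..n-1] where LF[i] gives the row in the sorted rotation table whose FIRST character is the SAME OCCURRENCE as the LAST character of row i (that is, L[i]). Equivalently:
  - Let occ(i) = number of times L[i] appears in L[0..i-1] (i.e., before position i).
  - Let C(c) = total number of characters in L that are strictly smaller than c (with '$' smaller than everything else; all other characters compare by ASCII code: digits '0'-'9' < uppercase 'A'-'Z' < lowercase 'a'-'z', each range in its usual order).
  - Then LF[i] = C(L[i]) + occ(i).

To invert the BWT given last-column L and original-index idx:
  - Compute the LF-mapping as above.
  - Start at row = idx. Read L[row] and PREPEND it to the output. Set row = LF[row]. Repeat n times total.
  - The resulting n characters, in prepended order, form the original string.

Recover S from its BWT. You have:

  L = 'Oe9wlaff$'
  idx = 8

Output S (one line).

LF mapping: 2 4 1 8 7 3 5 6 0
Walk LF starting at row 8, prepending L[row]:
  step 1: row=8, L[8]='$', prepend. Next row=LF[8]=0
  step 2: row=0, L[0]='O', prepend. Next row=LF[0]=2
  step 3: row=2, L[2]='9', prepend. Next row=LF[2]=1
  step 4: row=1, L[1]='e', prepend. Next row=LF[1]=4
  step 5: row=4, L[4]='l', prepend. Next row=LF[4]=7
  step 6: row=7, L[7]='f', prepend. Next row=LF[7]=6
  step 7: row=6, L[6]='f', prepend. Next row=LF[6]=5
  step 8: row=5, L[5]='a', prepend. Next row=LF[5]=3
  step 9: row=3, L[3]='w', prepend. Next row=LF[3]=8
Reversed output: waffle9O$

Answer: waffle9O$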